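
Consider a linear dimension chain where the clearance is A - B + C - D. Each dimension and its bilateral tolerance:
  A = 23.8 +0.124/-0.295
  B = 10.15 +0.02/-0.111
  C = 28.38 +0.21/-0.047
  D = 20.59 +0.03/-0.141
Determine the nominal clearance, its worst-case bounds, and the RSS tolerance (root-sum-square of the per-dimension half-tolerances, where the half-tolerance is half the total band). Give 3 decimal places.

nominal=21.440 wc=[21.048,22.026] rss=0.268

Stack each dimension's contribution:
  +A: nom +23.800 → Σnom=23.800; wc +0.124/-0.295 → slack +0.124/-0.295; half-tol=0.209, Σhalf²=0.043890
  -B: nom -10.150 → Σnom=13.650; wc +0.111/-0.020 → slack +0.235/-0.315; half-tol=0.066, Σhalf²=0.048181
  +C: nom +28.380 → Σnom=42.030; wc +0.210/-0.047 → slack +0.445/-0.362; half-tol=0.129, Σhalf²=0.064693
  -D: nom -20.590 → Σnom=21.440; wc +0.141/-0.030 → slack +0.586/-0.392; half-tol=0.085, Σhalf²=0.072003
Nominal = 21.440. Worst-case = [21.440 - 0.392, 21.440 + 0.586] = [21.048, 22.026]. RSS = √0.072003 = 0.268.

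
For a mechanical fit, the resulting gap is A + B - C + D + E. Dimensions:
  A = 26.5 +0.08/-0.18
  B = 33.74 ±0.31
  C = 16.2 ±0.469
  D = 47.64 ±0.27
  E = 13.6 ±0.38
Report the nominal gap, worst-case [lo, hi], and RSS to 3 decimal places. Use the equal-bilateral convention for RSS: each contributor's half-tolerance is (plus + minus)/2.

Stack each dimension's contribution:
  +A: nom +26.500 → Σnom=26.500; wc +0.080/-0.180 → slack +0.080/-0.180; half-tol=0.130, Σhalf²=0.016900
  +B: nom +33.740 → Σnom=60.240; wc +0.310/-0.310 → slack +0.390/-0.490; half-tol=0.310, Σhalf²=0.113000
  -C: nom -16.200 → Σnom=44.040; wc +0.469/-0.469 → slack +0.859/-0.959; half-tol=0.469, Σhalf²=0.332961
  +D: nom +47.640 → Σnom=91.680; wc +0.270/-0.270 → slack +1.129/-1.229; half-tol=0.270, Σhalf²=0.405861
  +E: nom +13.600 → Σnom=105.280; wc +0.380/-0.380 → slack +1.509/-1.609; half-tol=0.380, Σhalf²=0.550261
Nominal = 105.280. Worst-case = [105.280 - 1.609, 105.280 + 1.509] = [103.671, 106.789]. RSS = √0.550261 = 0.742.

nominal=105.280 wc=[103.671,106.789] rss=0.742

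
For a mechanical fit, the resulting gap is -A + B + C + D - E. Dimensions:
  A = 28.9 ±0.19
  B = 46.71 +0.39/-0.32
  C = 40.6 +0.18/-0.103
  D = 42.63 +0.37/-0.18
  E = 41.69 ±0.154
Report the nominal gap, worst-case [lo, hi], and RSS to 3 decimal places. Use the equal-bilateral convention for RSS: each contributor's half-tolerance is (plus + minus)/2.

nominal=59.350 wc=[58.403,60.634] rss=0.531

Stack each dimension's contribution:
  -A: nom -28.900 → Σnom=-28.900; wc +0.190/-0.190 → slack +0.190/-0.190; half-tol=0.190, Σhalf²=0.036100
  +B: nom +46.710 → Σnom=17.810; wc +0.390/-0.320 → slack +0.580/-0.510; half-tol=0.355, Σhalf²=0.162125
  +C: nom +40.600 → Σnom=58.410; wc +0.180/-0.103 → slack +0.760/-0.613; half-tol=0.141, Σhalf²=0.182147
  +D: nom +42.630 → Σnom=101.040; wc +0.370/-0.180 → slack +1.130/-0.793; half-tol=0.275, Σhalf²=0.257772
  -E: nom -41.690 → Σnom=59.350; wc +0.154/-0.154 → slack +1.284/-0.947; half-tol=0.154, Σhalf²=0.281488
Nominal = 59.350. Worst-case = [59.350 - 0.947, 59.350 + 1.284] = [58.403, 60.634]. RSS = √0.281488 = 0.531.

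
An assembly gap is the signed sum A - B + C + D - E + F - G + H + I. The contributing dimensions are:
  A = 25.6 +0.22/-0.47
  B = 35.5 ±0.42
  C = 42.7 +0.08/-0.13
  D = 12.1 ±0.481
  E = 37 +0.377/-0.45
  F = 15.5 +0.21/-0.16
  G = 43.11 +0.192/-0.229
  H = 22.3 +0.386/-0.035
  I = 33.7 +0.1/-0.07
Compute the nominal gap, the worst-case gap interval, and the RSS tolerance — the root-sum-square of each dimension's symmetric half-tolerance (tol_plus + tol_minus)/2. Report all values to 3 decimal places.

nominal=36.290 wc=[33.955,38.866] rss=0.916

Stack each dimension's contribution:
  +A: nom +25.600 → Σnom=25.600; wc +0.220/-0.470 → slack +0.220/-0.470; half-tol=0.345, Σhalf²=0.119025
  -B: nom -35.500 → Σnom=-9.900; wc +0.420/-0.420 → slack +0.640/-0.890; half-tol=0.420, Σhalf²=0.295425
  +C: nom +42.700 → Σnom=32.800; wc +0.080/-0.130 → slack +0.720/-1.020; half-tol=0.105, Σhalf²=0.306450
  +D: nom +12.100 → Σnom=44.900; wc +0.481/-0.481 → slack +1.201/-1.501; half-tol=0.481, Σhalf²=0.537811
  -E: nom -37.000 → Σnom=7.900; wc +0.450/-0.377 → slack +1.651/-1.878; half-tol=0.413, Σhalf²=0.708793
  +F: nom +15.500 → Σnom=23.400; wc +0.210/-0.160 → slack +1.861/-2.038; half-tol=0.185, Σhalf²=0.743018
  -G: nom -43.110 → Σnom=-19.710; wc +0.229/-0.192 → slack +2.090/-2.230; half-tol=0.211, Σhalf²=0.787328
  +H: nom +22.300 → Σnom=2.590; wc +0.386/-0.035 → slack +2.476/-2.265; half-tol=0.211, Σhalf²=0.831639
  +I: nom +33.700 → Σnom=36.290; wc +0.100/-0.070 → slack +2.576/-2.335; half-tol=0.085, Σhalf²=0.838864
Nominal = 36.290. Worst-case = [36.290 - 2.335, 36.290 + 2.576] = [33.955, 38.866]. RSS = √0.838864 = 0.916.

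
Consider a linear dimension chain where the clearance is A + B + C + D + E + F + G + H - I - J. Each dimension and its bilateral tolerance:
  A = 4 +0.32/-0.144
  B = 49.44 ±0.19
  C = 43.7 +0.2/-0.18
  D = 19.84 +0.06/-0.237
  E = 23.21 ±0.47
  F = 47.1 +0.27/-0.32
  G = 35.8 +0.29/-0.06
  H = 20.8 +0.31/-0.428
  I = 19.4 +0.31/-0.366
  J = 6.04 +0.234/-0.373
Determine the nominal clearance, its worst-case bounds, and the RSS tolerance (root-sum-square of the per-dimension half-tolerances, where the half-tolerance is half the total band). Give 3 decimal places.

Stack each dimension's contribution:
  +A: nom +4.000 → Σnom=4.000; wc +0.320/-0.144 → slack +0.320/-0.144; half-tol=0.232, Σhalf²=0.053824
  +B: nom +49.440 → Σnom=53.440; wc +0.190/-0.190 → slack +0.510/-0.334; half-tol=0.190, Σhalf²=0.089924
  +C: nom +43.700 → Σnom=97.140; wc +0.200/-0.180 → slack +0.710/-0.514; half-tol=0.190, Σhalf²=0.126024
  +D: nom +19.840 → Σnom=116.980; wc +0.060/-0.237 → slack +0.770/-0.751; half-tol=0.148, Σhalf²=0.148076
  +E: nom +23.210 → Σnom=140.190; wc +0.470/-0.470 → slack +1.240/-1.221; half-tol=0.470, Σhalf²=0.368976
  +F: nom +47.100 → Σnom=187.290; wc +0.270/-0.320 → slack +1.510/-1.541; half-tol=0.295, Σhalf²=0.456001
  +G: nom +35.800 → Σnom=223.090; wc +0.290/-0.060 → slack +1.800/-1.601; half-tol=0.175, Σhalf²=0.486626
  +H: nom +20.800 → Σnom=243.890; wc +0.310/-0.428 → slack +2.110/-2.029; half-tol=0.369, Σhalf²=0.622787
  -I: nom -19.400 → Σnom=224.490; wc +0.366/-0.310 → slack +2.476/-2.339; half-tol=0.338, Σhalf²=0.737031
  -J: nom -6.040 → Σnom=218.450; wc +0.373/-0.234 → slack +2.849/-2.573; half-tol=0.303, Σhalf²=0.829144
Nominal = 218.450. Worst-case = [218.450 - 2.573, 218.450 + 2.849] = [215.877, 221.299]. RSS = √0.829144 = 0.911.

nominal=218.450 wc=[215.877,221.299] rss=0.911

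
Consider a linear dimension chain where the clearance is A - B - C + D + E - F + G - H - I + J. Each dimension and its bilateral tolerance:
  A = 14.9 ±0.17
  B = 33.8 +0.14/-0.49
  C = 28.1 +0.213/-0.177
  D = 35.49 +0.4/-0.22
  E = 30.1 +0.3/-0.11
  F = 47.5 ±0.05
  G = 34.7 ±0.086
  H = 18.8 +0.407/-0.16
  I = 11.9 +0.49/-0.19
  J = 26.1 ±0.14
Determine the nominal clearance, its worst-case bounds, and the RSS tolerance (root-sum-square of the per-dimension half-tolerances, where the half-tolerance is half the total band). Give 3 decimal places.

nominal=1.190 wc=[-0.836,3.353] rss=0.728

Stack each dimension's contribution:
  +A: nom +14.900 → Σnom=14.900; wc +0.170/-0.170 → slack +0.170/-0.170; half-tol=0.170, Σhalf²=0.028900
  -B: nom -33.800 → Σnom=-18.900; wc +0.490/-0.140 → slack +0.660/-0.310; half-tol=0.315, Σhalf²=0.128125
  -C: nom -28.100 → Σnom=-47.000; wc +0.177/-0.213 → slack +0.837/-0.523; half-tol=0.195, Σhalf²=0.166150
  +D: nom +35.490 → Σnom=-11.510; wc +0.400/-0.220 → slack +1.237/-0.743; half-tol=0.310, Σhalf²=0.262250
  +E: nom +30.100 → Σnom=18.590; wc +0.300/-0.110 → slack +1.537/-0.853; half-tol=0.205, Σhalf²=0.304275
  -F: nom -47.500 → Σnom=-28.910; wc +0.050/-0.050 → slack +1.587/-0.903; half-tol=0.050, Σhalf²=0.306775
  +G: nom +34.700 → Σnom=5.790; wc +0.086/-0.086 → slack +1.673/-0.989; half-tol=0.086, Σhalf²=0.314171
  -H: nom -18.800 → Σnom=-13.010; wc +0.160/-0.407 → slack +1.833/-1.396; half-tol=0.283, Σhalf²=0.394543
  -I: nom -11.900 → Σnom=-24.910; wc +0.190/-0.490 → slack +2.023/-1.886; half-tol=0.340, Σhalf²=0.510143
  +J: nom +26.100 → Σnom=1.190; wc +0.140/-0.140 → slack +2.163/-2.026; half-tol=0.140, Σhalf²=0.529743
Nominal = 1.190. Worst-case = [1.190 - 2.026, 1.190 + 2.163] = [-0.836, 3.353]. RSS = √0.529743 = 0.728.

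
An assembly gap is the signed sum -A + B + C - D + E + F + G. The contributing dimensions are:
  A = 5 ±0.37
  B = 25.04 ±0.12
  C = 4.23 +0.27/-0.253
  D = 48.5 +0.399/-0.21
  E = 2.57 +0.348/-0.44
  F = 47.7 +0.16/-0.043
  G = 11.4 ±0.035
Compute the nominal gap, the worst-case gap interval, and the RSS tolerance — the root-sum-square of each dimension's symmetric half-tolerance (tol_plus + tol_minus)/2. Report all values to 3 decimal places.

nominal=37.440 wc=[35.780,38.953] rss=0.692

Stack each dimension's contribution:
  -A: nom -5.000 → Σnom=-5.000; wc +0.370/-0.370 → slack +0.370/-0.370; half-tol=0.370, Σhalf²=0.136900
  +B: nom +25.040 → Σnom=20.040; wc +0.120/-0.120 → slack +0.490/-0.490; half-tol=0.120, Σhalf²=0.151300
  +C: nom +4.230 → Σnom=24.270; wc +0.270/-0.253 → slack +0.760/-0.743; half-tol=0.262, Σhalf²=0.219682
  -D: nom -48.500 → Σnom=-24.230; wc +0.210/-0.399 → slack +0.970/-1.142; half-tol=0.304, Σhalf²=0.312402
  +E: nom +2.570 → Σnom=-21.660; wc +0.348/-0.440 → slack +1.318/-1.582; half-tol=0.394, Σhalf²=0.467638
  +F: nom +47.700 → Σnom=26.040; wc +0.160/-0.043 → slack +1.478/-1.625; half-tol=0.102, Σhalf²=0.477941
  +G: nom +11.400 → Σnom=37.440; wc +0.035/-0.035 → slack +1.513/-1.660; half-tol=0.035, Σhalf²=0.479166
Nominal = 37.440. Worst-case = [37.440 - 1.660, 37.440 + 1.513] = [35.780, 38.953]. RSS = √0.479166 = 0.692.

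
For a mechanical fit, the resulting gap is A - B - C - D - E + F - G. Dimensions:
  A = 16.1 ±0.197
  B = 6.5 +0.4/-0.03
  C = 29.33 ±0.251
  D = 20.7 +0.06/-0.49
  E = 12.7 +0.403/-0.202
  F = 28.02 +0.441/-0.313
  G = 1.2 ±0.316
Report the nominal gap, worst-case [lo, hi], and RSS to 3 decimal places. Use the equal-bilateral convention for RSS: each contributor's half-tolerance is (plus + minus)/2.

Stack each dimension's contribution:
  +A: nom +16.100 → Σnom=16.100; wc +0.197/-0.197 → slack +0.197/-0.197; half-tol=0.197, Σhalf²=0.038809
  -B: nom -6.500 → Σnom=9.600; wc +0.030/-0.400 → slack +0.227/-0.597; half-tol=0.215, Σhalf²=0.085034
  -C: nom -29.330 → Σnom=-19.730; wc +0.251/-0.251 → slack +0.478/-0.848; half-tol=0.251, Σhalf²=0.148035
  -D: nom -20.700 → Σnom=-40.430; wc +0.490/-0.060 → slack +0.968/-0.908; half-tol=0.275, Σhalf²=0.223660
  -E: nom -12.700 → Σnom=-53.130; wc +0.202/-0.403 → slack +1.170/-1.311; half-tol=0.302, Σhalf²=0.315166
  +F: nom +28.020 → Σnom=-25.110; wc +0.441/-0.313 → slack +1.611/-1.624; half-tol=0.377, Σhalf²=0.457295
  -G: nom -1.200 → Σnom=-26.310; wc +0.316/-0.316 → slack +1.927/-1.940; half-tol=0.316, Σhalf²=0.557151
Nominal = -26.310. Worst-case = [-26.310 - 1.940, -26.310 + 1.927] = [-28.250, -24.383]. RSS = √0.557151 = 0.746.

nominal=-26.310 wc=[-28.250,-24.383] rss=0.746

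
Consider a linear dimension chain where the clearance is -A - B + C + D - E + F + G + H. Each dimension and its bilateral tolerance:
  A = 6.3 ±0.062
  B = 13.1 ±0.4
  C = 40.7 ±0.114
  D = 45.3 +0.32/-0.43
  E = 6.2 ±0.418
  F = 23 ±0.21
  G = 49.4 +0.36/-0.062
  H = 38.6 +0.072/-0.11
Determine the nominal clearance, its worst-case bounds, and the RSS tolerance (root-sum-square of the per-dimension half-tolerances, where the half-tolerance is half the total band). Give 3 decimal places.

nominal=171.400 wc=[169.594,173.356] rss=0.768

Stack each dimension's contribution:
  -A: nom -6.300 → Σnom=-6.300; wc +0.062/-0.062 → slack +0.062/-0.062; half-tol=0.062, Σhalf²=0.003844
  -B: nom -13.100 → Σnom=-19.400; wc +0.400/-0.400 → slack +0.462/-0.462; half-tol=0.400, Σhalf²=0.163844
  +C: nom +40.700 → Σnom=21.300; wc +0.114/-0.114 → slack +0.576/-0.576; half-tol=0.114, Σhalf²=0.176840
  +D: nom +45.300 → Σnom=66.600; wc +0.320/-0.430 → slack +0.896/-1.006; half-tol=0.375, Σhalf²=0.317465
  -E: nom -6.200 → Σnom=60.400; wc +0.418/-0.418 → slack +1.314/-1.424; half-tol=0.418, Σhalf²=0.492189
  +F: nom +23.000 → Σnom=83.400; wc +0.210/-0.210 → slack +1.524/-1.634; half-tol=0.210, Σhalf²=0.536289
  +G: nom +49.400 → Σnom=132.800; wc +0.360/-0.062 → slack +1.884/-1.696; half-tol=0.211, Σhalf²=0.580810
  +H: nom +38.600 → Σnom=171.400; wc +0.072/-0.110 → slack +1.956/-1.806; half-tol=0.091, Σhalf²=0.589091
Nominal = 171.400. Worst-case = [171.400 - 1.806, 171.400 + 1.956] = [169.594, 173.356]. RSS = √0.589091 = 0.768.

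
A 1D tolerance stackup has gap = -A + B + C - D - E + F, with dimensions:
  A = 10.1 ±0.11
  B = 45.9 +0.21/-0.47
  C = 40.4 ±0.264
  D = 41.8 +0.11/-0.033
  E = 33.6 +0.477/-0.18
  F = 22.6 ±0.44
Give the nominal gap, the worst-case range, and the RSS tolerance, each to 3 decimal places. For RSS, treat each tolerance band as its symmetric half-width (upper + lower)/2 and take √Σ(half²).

nominal=23.400 wc=[21.529,24.637] rss=0.710

Stack each dimension's contribution:
  -A: nom -10.100 → Σnom=-10.100; wc +0.110/-0.110 → slack +0.110/-0.110; half-tol=0.110, Σhalf²=0.012100
  +B: nom +45.900 → Σnom=35.800; wc +0.210/-0.470 → slack +0.320/-0.580; half-tol=0.340, Σhalf²=0.127700
  +C: nom +40.400 → Σnom=76.200; wc +0.264/-0.264 → slack +0.584/-0.844; half-tol=0.264, Σhalf²=0.197396
  -D: nom -41.800 → Σnom=34.400; wc +0.033/-0.110 → slack +0.617/-0.954; half-tol=0.072, Σhalf²=0.202508
  -E: nom -33.600 → Σnom=0.800; wc +0.180/-0.477 → slack +0.797/-1.431; half-tol=0.329, Σhalf²=0.310420
  +F: nom +22.600 → Σnom=23.400; wc +0.440/-0.440 → slack +1.237/-1.871; half-tol=0.440, Σhalf²=0.504020
Nominal = 23.400. Worst-case = [23.400 - 1.871, 23.400 + 1.237] = [21.529, 24.637]. RSS = √0.504020 = 0.710.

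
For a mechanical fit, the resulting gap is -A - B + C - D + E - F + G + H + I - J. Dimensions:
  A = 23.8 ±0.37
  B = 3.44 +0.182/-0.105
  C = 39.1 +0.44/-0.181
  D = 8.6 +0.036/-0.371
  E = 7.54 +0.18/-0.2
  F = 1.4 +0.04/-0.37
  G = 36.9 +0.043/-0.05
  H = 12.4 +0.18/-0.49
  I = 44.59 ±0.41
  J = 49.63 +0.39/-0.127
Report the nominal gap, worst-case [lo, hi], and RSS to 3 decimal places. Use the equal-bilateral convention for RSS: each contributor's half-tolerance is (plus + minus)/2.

nominal=53.660 wc=[51.311,56.256] rss=0.850

Stack each dimension's contribution:
  -A: nom -23.800 → Σnom=-23.800; wc +0.370/-0.370 → slack +0.370/-0.370; half-tol=0.370, Σhalf²=0.136900
  -B: nom -3.440 → Σnom=-27.240; wc +0.105/-0.182 → slack +0.475/-0.552; half-tol=0.143, Σhalf²=0.157492
  +C: nom +39.100 → Σnom=11.860; wc +0.440/-0.181 → slack +0.915/-0.733; half-tol=0.310, Σhalf²=0.253903
  -D: nom -8.600 → Σnom=3.260; wc +0.371/-0.036 → slack +1.286/-0.769; half-tol=0.203, Σhalf²=0.295315
  +E: nom +7.540 → Σnom=10.800; wc +0.180/-0.200 → slack +1.466/-0.969; half-tol=0.190, Σhalf²=0.331415
  -F: nom -1.400 → Σnom=9.400; wc +0.370/-0.040 → slack +1.836/-1.009; half-tol=0.205, Σhalf²=0.373440
  +G: nom +36.900 → Σnom=46.300; wc +0.043/-0.050 → slack +1.879/-1.059; half-tol=0.046, Σhalf²=0.375602
  +H: nom +12.400 → Σnom=58.700; wc +0.180/-0.490 → slack +2.059/-1.549; half-tol=0.335, Σhalf²=0.487827
  +I: nom +44.590 → Σnom=103.290; wc +0.410/-0.410 → slack +2.469/-1.959; half-tol=0.410, Σhalf²=0.655927
  -J: nom -49.630 → Σnom=53.660; wc +0.127/-0.390 → slack +2.596/-2.349; half-tol=0.259, Σhalf²=0.722749
Nominal = 53.660. Worst-case = [53.660 - 2.349, 53.660 + 2.596] = [51.311, 56.256]. RSS = √0.722749 = 0.850.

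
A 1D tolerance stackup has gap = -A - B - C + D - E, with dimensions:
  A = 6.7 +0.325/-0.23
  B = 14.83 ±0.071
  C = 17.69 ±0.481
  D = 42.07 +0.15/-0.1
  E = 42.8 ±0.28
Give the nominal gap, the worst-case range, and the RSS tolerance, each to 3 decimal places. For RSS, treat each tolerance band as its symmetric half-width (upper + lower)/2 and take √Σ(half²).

Stack each dimension's contribution:
  -A: nom -6.700 → Σnom=-6.700; wc +0.230/-0.325 → slack +0.230/-0.325; half-tol=0.278, Σhalf²=0.077006
  -B: nom -14.830 → Σnom=-21.530; wc +0.071/-0.071 → slack +0.301/-0.396; half-tol=0.071, Σhalf²=0.082047
  -C: nom -17.690 → Σnom=-39.220; wc +0.481/-0.481 → slack +0.782/-0.877; half-tol=0.481, Σhalf²=0.313408
  +D: nom +42.070 → Σnom=2.850; wc +0.150/-0.100 → slack +0.932/-0.977; half-tol=0.125, Σhalf²=0.329033
  -E: nom -42.800 → Σnom=-39.950; wc +0.280/-0.280 → slack +1.212/-1.257; half-tol=0.280, Σhalf²=0.407433
Nominal = -39.950. Worst-case = [-39.950 - 1.257, -39.950 + 1.212] = [-41.207, -38.738]. RSS = √0.407433 = 0.638.

nominal=-39.950 wc=[-41.207,-38.738] rss=0.638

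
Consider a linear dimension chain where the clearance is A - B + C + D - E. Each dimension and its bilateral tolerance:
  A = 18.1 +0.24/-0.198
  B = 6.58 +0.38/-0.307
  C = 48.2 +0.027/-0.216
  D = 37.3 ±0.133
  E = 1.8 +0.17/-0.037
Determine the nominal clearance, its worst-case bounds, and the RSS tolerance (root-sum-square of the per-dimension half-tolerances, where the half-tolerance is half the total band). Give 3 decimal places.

Stack each dimension's contribution:
  +A: nom +18.100 → Σnom=18.100; wc +0.240/-0.198 → slack +0.240/-0.198; half-tol=0.219, Σhalf²=0.047961
  -B: nom -6.580 → Σnom=11.520; wc +0.307/-0.380 → slack +0.547/-0.578; half-tol=0.344, Σhalf²=0.165953
  +C: nom +48.200 → Σnom=59.720; wc +0.027/-0.216 → slack +0.574/-0.794; half-tol=0.121, Σhalf²=0.180716
  +D: nom +37.300 → Σnom=97.020; wc +0.133/-0.133 → slack +0.707/-0.927; half-tol=0.133, Σhalf²=0.198405
  -E: nom -1.800 → Σnom=95.220; wc +0.037/-0.170 → slack +0.744/-1.097; half-tol=0.104, Σhalf²=0.209117
Nominal = 95.220. Worst-case = [95.220 - 1.097, 95.220 + 0.744] = [94.123, 95.964]. RSS = √0.209117 = 0.457.

nominal=95.220 wc=[94.123,95.964] rss=0.457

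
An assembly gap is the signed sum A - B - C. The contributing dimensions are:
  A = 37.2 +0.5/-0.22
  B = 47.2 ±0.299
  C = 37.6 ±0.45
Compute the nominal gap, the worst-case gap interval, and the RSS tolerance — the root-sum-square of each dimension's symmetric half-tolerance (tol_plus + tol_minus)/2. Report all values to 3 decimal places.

nominal=-47.600 wc=[-48.569,-46.351] rss=0.649

Stack each dimension's contribution:
  +A: nom +37.200 → Σnom=37.200; wc +0.500/-0.220 → slack +0.500/-0.220; half-tol=0.360, Σhalf²=0.129600
  -B: nom -47.200 → Σnom=-10.000; wc +0.299/-0.299 → slack +0.799/-0.519; half-tol=0.299, Σhalf²=0.219001
  -C: nom -37.600 → Σnom=-47.600; wc +0.450/-0.450 → slack +1.249/-0.969; half-tol=0.450, Σhalf²=0.421501
Nominal = -47.600. Worst-case = [-47.600 - 0.969, -47.600 + 1.249] = [-48.569, -46.351]. RSS = √0.421501 = 0.649.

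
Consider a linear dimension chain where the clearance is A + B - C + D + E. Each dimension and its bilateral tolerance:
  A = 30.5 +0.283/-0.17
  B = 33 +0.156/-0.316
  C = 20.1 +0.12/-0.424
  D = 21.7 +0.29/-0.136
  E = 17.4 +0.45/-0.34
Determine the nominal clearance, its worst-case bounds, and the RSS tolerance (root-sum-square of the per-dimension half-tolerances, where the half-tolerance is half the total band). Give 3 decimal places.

Stack each dimension's contribution:
  +A: nom +30.500 → Σnom=30.500; wc +0.283/-0.170 → slack +0.283/-0.170; half-tol=0.226, Σhalf²=0.051302
  +B: nom +33.000 → Σnom=63.500; wc +0.156/-0.316 → slack +0.439/-0.486; half-tol=0.236, Σhalf²=0.106998
  -C: nom -20.100 → Σnom=43.400; wc +0.424/-0.120 → slack +0.863/-0.606; half-tol=0.272, Σhalf²=0.180982
  +D: nom +21.700 → Σnom=65.100; wc +0.290/-0.136 → slack +1.153/-0.742; half-tol=0.213, Σhalf²=0.226351
  +E: nom +17.400 → Σnom=82.500; wc +0.450/-0.340 → slack +1.603/-1.082; half-tol=0.395, Σhalf²=0.382376
Nominal = 82.500. Worst-case = [82.500 - 1.082, 82.500 + 1.603] = [81.418, 84.103]. RSS = √0.382376 = 0.618.

nominal=82.500 wc=[81.418,84.103] rss=0.618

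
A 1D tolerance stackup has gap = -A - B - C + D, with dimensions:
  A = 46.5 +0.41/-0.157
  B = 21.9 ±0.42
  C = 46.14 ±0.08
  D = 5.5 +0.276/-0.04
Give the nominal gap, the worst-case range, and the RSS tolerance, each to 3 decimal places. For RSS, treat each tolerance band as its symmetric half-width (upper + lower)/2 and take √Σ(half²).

nominal=-109.040 wc=[-109.990,-108.107] rss=0.537

Stack each dimension's contribution:
  -A: nom -46.500 → Σnom=-46.500; wc +0.157/-0.410 → slack +0.157/-0.410; half-tol=0.283, Σhalf²=0.080372
  -B: nom -21.900 → Σnom=-68.400; wc +0.420/-0.420 → slack +0.577/-0.830; half-tol=0.420, Σhalf²=0.256772
  -C: nom -46.140 → Σnom=-114.540; wc +0.080/-0.080 → slack +0.657/-0.910; half-tol=0.080, Σhalf²=0.263172
  +D: nom +5.500 → Σnom=-109.040; wc +0.276/-0.040 → slack +0.933/-0.950; half-tol=0.158, Σhalf²=0.288136
Nominal = -109.040. Worst-case = [-109.040 - 0.950, -109.040 + 0.933] = [-109.990, -108.107]. RSS = √0.288136 = 0.537.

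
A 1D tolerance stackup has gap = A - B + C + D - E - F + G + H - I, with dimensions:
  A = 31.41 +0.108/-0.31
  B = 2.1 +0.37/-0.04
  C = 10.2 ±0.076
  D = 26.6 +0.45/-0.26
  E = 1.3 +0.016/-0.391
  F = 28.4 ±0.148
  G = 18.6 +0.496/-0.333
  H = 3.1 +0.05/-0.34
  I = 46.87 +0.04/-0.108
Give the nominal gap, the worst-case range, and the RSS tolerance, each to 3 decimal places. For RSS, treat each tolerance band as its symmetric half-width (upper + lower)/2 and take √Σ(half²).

Stack each dimension's contribution:
  +A: nom +31.410 → Σnom=31.410; wc +0.108/-0.310 → slack +0.108/-0.310; half-tol=0.209, Σhalf²=0.043681
  -B: nom -2.100 → Σnom=29.310; wc +0.040/-0.370 → slack +0.148/-0.680; half-tol=0.205, Σhalf²=0.085706
  +C: nom +10.200 → Σnom=39.510; wc +0.076/-0.076 → slack +0.224/-0.756; half-tol=0.076, Σhalf²=0.091482
  +D: nom +26.600 → Σnom=66.110; wc +0.450/-0.260 → slack +0.674/-1.016; half-tol=0.355, Σhalf²=0.217507
  -E: nom -1.300 → Σnom=64.810; wc +0.391/-0.016 → slack +1.065/-1.032; half-tol=0.204, Σhalf²=0.258919
  -F: nom -28.400 → Σnom=36.410; wc +0.148/-0.148 → slack +1.213/-1.180; half-tol=0.148, Σhalf²=0.280823
  +G: nom +18.600 → Σnom=55.010; wc +0.496/-0.333 → slack +1.709/-1.513; half-tol=0.414, Σhalf²=0.452633
  +H: nom +3.100 → Σnom=58.110; wc +0.050/-0.340 → slack +1.759/-1.853; half-tol=0.195, Σhalf²=0.490658
  -I: nom -46.870 → Σnom=11.240; wc +0.108/-0.040 → slack +1.867/-1.893; half-tol=0.074, Σhalf²=0.496134
Nominal = 11.240. Worst-case = [11.240 - 1.893, 11.240 + 1.867] = [9.347, 13.107]. RSS = √0.496134 = 0.704.

nominal=11.240 wc=[9.347,13.107] rss=0.704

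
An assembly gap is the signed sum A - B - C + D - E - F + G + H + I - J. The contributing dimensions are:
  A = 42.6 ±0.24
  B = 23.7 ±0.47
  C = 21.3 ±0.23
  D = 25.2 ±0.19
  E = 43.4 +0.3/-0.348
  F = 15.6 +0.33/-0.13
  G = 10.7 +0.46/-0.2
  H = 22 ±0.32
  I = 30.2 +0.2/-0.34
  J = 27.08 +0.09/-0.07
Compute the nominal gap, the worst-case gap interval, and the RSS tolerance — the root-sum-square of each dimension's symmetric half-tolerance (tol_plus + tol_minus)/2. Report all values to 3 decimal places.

nominal=-0.380 wc=[-3.090,2.278] rss=0.903

Stack each dimension's contribution:
  +A: nom +42.600 → Σnom=42.600; wc +0.240/-0.240 → slack +0.240/-0.240; half-tol=0.240, Σhalf²=0.057600
  -B: nom -23.700 → Σnom=18.900; wc +0.470/-0.470 → slack +0.710/-0.710; half-tol=0.470, Σhalf²=0.278500
  -C: nom -21.300 → Σnom=-2.400; wc +0.230/-0.230 → slack +0.940/-0.940; half-tol=0.230, Σhalf²=0.331400
  +D: nom +25.200 → Σnom=22.800; wc +0.190/-0.190 → slack +1.130/-1.130; half-tol=0.190, Σhalf²=0.367500
  -E: nom -43.400 → Σnom=-20.600; wc +0.348/-0.300 → slack +1.478/-1.430; half-tol=0.324, Σhalf²=0.472476
  -F: nom -15.600 → Σnom=-36.200; wc +0.130/-0.330 → slack +1.608/-1.760; half-tol=0.230, Σhalf²=0.525376
  +G: nom +10.700 → Σnom=-25.500; wc +0.460/-0.200 → slack +2.068/-1.960; half-tol=0.330, Σhalf²=0.634276
  +H: nom +22.000 → Σnom=-3.500; wc +0.320/-0.320 → slack +2.388/-2.280; half-tol=0.320, Σhalf²=0.736676
  +I: nom +30.200 → Σnom=26.700; wc +0.200/-0.340 → slack +2.588/-2.620; half-tol=0.270, Σhalf²=0.809576
  -J: nom -27.080 → Σnom=-0.380; wc +0.070/-0.090 → slack +2.658/-2.710; half-tol=0.080, Σhalf²=0.815976
Nominal = -0.380. Worst-case = [-0.380 - 2.710, -0.380 + 2.658] = [-3.090, 2.278]. RSS = √0.815976 = 0.903.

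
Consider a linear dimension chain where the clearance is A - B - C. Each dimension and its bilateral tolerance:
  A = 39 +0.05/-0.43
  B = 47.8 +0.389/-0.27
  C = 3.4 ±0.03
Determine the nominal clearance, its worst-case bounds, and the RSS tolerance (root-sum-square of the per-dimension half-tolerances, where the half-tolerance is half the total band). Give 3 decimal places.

Stack each dimension's contribution:
  +A: nom +39.000 → Σnom=39.000; wc +0.050/-0.430 → slack +0.050/-0.430; half-tol=0.240, Σhalf²=0.057600
  -B: nom -47.800 → Σnom=-8.800; wc +0.270/-0.389 → slack +0.320/-0.819; half-tol=0.330, Σhalf²=0.166170
  -C: nom -3.400 → Σnom=-12.200; wc +0.030/-0.030 → slack +0.350/-0.849; half-tol=0.030, Σhalf²=0.167070
Nominal = -12.200. Worst-case = [-12.200 - 0.849, -12.200 + 0.350] = [-13.049, -11.850]. RSS = √0.167070 = 0.409.

nominal=-12.200 wc=[-13.049,-11.850] rss=0.409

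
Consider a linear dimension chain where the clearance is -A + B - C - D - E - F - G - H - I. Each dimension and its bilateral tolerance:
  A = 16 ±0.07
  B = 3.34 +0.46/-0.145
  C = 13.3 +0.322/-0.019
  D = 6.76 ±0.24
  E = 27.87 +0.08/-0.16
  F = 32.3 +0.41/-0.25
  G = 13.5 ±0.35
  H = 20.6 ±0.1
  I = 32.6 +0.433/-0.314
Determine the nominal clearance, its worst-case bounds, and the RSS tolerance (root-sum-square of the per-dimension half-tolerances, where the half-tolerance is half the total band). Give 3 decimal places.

Stack each dimension's contribution:
  -A: nom -16.000 → Σnom=-16.000; wc +0.070/-0.070 → slack +0.070/-0.070; half-tol=0.070, Σhalf²=0.004900
  +B: nom +3.340 → Σnom=-12.660; wc +0.460/-0.145 → slack +0.530/-0.215; half-tol=0.302, Σhalf²=0.096406
  -C: nom -13.300 → Σnom=-25.960; wc +0.019/-0.322 → slack +0.549/-0.537; half-tol=0.171, Σhalf²=0.125476
  -D: nom -6.760 → Σnom=-32.720; wc +0.240/-0.240 → slack +0.789/-0.777; half-tol=0.240, Σhalf²=0.183076
  -E: nom -27.870 → Σnom=-60.590; wc +0.160/-0.080 → slack +0.949/-0.857; half-tol=0.120, Σhalf²=0.197476
  -F: nom -32.300 → Σnom=-92.890; wc +0.250/-0.410 → slack +1.199/-1.267; half-tol=0.330, Σhalf²=0.306376
  -G: nom -13.500 → Σnom=-106.390; wc +0.350/-0.350 → slack +1.549/-1.617; half-tol=0.350, Σhalf²=0.428876
  -H: nom -20.600 → Σnom=-126.990; wc +0.100/-0.100 → slack +1.649/-1.717; half-tol=0.100, Σhalf²=0.438876
  -I: nom -32.600 → Σnom=-159.590; wc +0.314/-0.433 → slack +1.963/-2.150; half-tol=0.373, Σhalf²=0.578379
Nominal = -159.590. Worst-case = [-159.590 - 2.150, -159.590 + 1.963] = [-161.740, -157.627]. RSS = √0.578379 = 0.761.

nominal=-159.590 wc=[-161.740,-157.627] rss=0.761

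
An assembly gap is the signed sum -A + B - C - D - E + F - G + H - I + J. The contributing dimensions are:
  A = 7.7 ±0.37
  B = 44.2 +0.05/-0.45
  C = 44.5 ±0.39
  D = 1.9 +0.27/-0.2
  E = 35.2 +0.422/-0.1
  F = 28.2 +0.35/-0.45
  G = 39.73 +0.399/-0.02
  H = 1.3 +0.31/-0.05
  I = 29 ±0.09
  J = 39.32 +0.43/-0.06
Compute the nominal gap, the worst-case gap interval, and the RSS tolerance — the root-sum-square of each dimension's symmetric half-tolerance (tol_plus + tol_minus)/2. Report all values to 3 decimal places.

Stack each dimension's contribution:
  -A: nom -7.700 → Σnom=-7.700; wc +0.370/-0.370 → slack +0.370/-0.370; half-tol=0.370, Σhalf²=0.136900
  +B: nom +44.200 → Σnom=36.500; wc +0.050/-0.450 → slack +0.420/-0.820; half-tol=0.250, Σhalf²=0.199400
  -C: nom -44.500 → Σnom=-8.000; wc +0.390/-0.390 → slack +0.810/-1.210; half-tol=0.390, Σhalf²=0.351500
  -D: nom -1.900 → Σnom=-9.900; wc +0.200/-0.270 → slack +1.010/-1.480; half-tol=0.235, Σhalf²=0.406725
  -E: nom -35.200 → Σnom=-45.100; wc +0.100/-0.422 → slack +1.110/-1.902; half-tol=0.261, Σhalf²=0.474846
  +F: nom +28.200 → Σnom=-16.900; wc +0.350/-0.450 → slack +1.460/-2.352; half-tol=0.400, Σhalf²=0.634846
  -G: nom -39.730 → Σnom=-56.630; wc +0.020/-0.399 → slack +1.480/-2.751; half-tol=0.210, Σhalf²=0.678736
  +H: nom +1.300 → Σnom=-55.330; wc +0.310/-0.050 → slack +1.790/-2.801; half-tol=0.180, Σhalf²=0.711136
  -I: nom -29.000 → Σnom=-84.330; wc +0.090/-0.090 → slack +1.880/-2.891; half-tol=0.090, Σhalf²=0.719236
  +J: nom +39.320 → Σnom=-45.010; wc +0.430/-0.060 → slack +2.310/-2.951; half-tol=0.245, Σhalf²=0.779261
Nominal = -45.010. Worst-case = [-45.010 - 2.951, -45.010 + 2.310] = [-47.961, -42.700]. RSS = √0.779261 = 0.883.

nominal=-45.010 wc=[-47.961,-42.700] rss=0.883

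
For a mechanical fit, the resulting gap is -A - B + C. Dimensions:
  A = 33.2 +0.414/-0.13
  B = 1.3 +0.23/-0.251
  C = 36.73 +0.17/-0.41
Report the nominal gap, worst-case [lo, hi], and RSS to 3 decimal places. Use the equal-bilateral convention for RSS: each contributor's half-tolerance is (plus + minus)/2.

nominal=2.230 wc=[1.176,2.781] rss=0.465

Stack each dimension's contribution:
  -A: nom -33.200 → Σnom=-33.200; wc +0.130/-0.414 → slack +0.130/-0.414; half-tol=0.272, Σhalf²=0.073984
  -B: nom -1.300 → Σnom=-34.500; wc +0.251/-0.230 → slack +0.381/-0.644; half-tol=0.240, Σhalf²=0.131824
  +C: nom +36.730 → Σnom=2.230; wc +0.170/-0.410 → slack +0.551/-1.054; half-tol=0.290, Σhalf²=0.215924
Nominal = 2.230. Worst-case = [2.230 - 1.054, 2.230 + 0.551] = [1.176, 2.781]. RSS = √0.215924 = 0.465.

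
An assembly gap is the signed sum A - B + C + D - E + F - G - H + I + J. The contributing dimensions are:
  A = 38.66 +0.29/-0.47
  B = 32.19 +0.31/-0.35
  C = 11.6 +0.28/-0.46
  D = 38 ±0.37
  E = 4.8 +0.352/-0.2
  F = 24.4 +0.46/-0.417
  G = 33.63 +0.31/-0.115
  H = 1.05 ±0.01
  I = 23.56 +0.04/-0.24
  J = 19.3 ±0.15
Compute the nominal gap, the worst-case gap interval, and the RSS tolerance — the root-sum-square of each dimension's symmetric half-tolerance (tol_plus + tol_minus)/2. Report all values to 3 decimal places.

Stack each dimension's contribution:
  +A: nom +38.660 → Σnom=38.660; wc +0.290/-0.470 → slack +0.290/-0.470; half-tol=0.380, Σhalf²=0.144400
  -B: nom -32.190 → Σnom=6.470; wc +0.350/-0.310 → slack +0.640/-0.780; half-tol=0.330, Σhalf²=0.253300
  +C: nom +11.600 → Σnom=18.070; wc +0.280/-0.460 → slack +0.920/-1.240; half-tol=0.370, Σhalf²=0.390200
  +D: nom +38.000 → Σnom=56.070; wc +0.370/-0.370 → slack +1.290/-1.610; half-tol=0.370, Σhalf²=0.527100
  -E: nom -4.800 → Σnom=51.270; wc +0.200/-0.352 → slack +1.490/-1.962; half-tol=0.276, Σhalf²=0.603276
  +F: nom +24.400 → Σnom=75.670; wc +0.460/-0.417 → slack +1.950/-2.379; half-tol=0.439, Σhalf²=0.795558
  -G: nom -33.630 → Σnom=42.040; wc +0.115/-0.310 → slack +2.065/-2.689; half-tol=0.212, Σhalf²=0.840715
  -H: nom -1.050 → Σnom=40.990; wc +0.010/-0.010 → slack +2.075/-2.699; half-tol=0.010, Σhalf²=0.840815
  +I: nom +23.560 → Σnom=64.550; wc +0.040/-0.240 → slack +2.115/-2.939; half-tol=0.140, Σhalf²=0.860414
  +J: nom +19.300 → Σnom=83.850; wc +0.150/-0.150 → slack +2.265/-3.089; half-tol=0.150, Σhalf²=0.882914
Nominal = 83.850. Worst-case = [83.850 - 3.089, 83.850 + 2.265] = [80.761, 86.115]. RSS = √0.882914 = 0.940.

nominal=83.850 wc=[80.761,86.115] rss=0.940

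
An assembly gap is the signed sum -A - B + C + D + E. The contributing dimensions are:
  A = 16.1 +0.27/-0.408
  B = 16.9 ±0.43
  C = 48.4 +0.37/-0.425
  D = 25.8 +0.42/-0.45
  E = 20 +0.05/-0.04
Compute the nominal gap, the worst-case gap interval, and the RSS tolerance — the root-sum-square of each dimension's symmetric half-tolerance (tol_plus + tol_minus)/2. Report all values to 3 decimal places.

nominal=61.200 wc=[59.585,62.878] rss=0.806

Stack each dimension's contribution:
  -A: nom -16.100 → Σnom=-16.100; wc +0.408/-0.270 → slack +0.408/-0.270; half-tol=0.339, Σhalf²=0.114921
  -B: nom -16.900 → Σnom=-33.000; wc +0.430/-0.430 → slack +0.838/-0.700; half-tol=0.430, Σhalf²=0.299821
  +C: nom +48.400 → Σnom=15.400; wc +0.370/-0.425 → slack +1.208/-1.125; half-tol=0.397, Σhalf²=0.457827
  +D: nom +25.800 → Σnom=41.200; wc +0.420/-0.450 → slack +1.628/-1.575; half-tol=0.435, Σhalf²=0.647052
  +E: nom +20.000 → Σnom=61.200; wc +0.050/-0.040 → slack +1.678/-1.615; half-tol=0.045, Σhalf²=0.649077
Nominal = 61.200. Worst-case = [61.200 - 1.615, 61.200 + 1.678] = [59.585, 62.878]. RSS = √0.649077 = 0.806.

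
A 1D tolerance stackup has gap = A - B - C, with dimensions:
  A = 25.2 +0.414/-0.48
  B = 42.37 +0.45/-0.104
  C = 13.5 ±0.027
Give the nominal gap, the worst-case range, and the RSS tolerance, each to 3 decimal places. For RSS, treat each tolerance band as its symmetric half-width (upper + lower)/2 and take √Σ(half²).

Stack each dimension's contribution:
  +A: nom +25.200 → Σnom=25.200; wc +0.414/-0.480 → slack +0.414/-0.480; half-tol=0.447, Σhalf²=0.199809
  -B: nom -42.370 → Σnom=-17.170; wc +0.104/-0.450 → slack +0.518/-0.930; half-tol=0.277, Σhalf²=0.276538
  -C: nom -13.500 → Σnom=-30.670; wc +0.027/-0.027 → slack +0.545/-0.957; half-tol=0.027, Σhalf²=0.277267
Nominal = -30.670. Worst-case = [-30.670 - 0.957, -30.670 + 0.545] = [-31.627, -30.125]. RSS = √0.277267 = 0.527.

nominal=-30.670 wc=[-31.627,-30.125] rss=0.527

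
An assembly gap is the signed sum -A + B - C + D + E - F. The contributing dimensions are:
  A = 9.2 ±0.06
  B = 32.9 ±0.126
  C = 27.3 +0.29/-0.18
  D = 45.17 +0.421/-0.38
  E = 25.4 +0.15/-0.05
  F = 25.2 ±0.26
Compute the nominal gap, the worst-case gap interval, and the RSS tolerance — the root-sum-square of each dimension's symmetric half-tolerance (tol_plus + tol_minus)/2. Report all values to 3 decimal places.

Stack each dimension's contribution:
  -A: nom -9.200 → Σnom=-9.200; wc +0.060/-0.060 → slack +0.060/-0.060; half-tol=0.060, Σhalf²=0.003600
  +B: nom +32.900 → Σnom=23.700; wc +0.126/-0.126 → slack +0.186/-0.186; half-tol=0.126, Σhalf²=0.019476
  -C: nom -27.300 → Σnom=-3.600; wc +0.180/-0.290 → slack +0.366/-0.476; half-tol=0.235, Σhalf²=0.074701
  +D: nom +45.170 → Σnom=41.570; wc +0.421/-0.380 → slack +0.787/-0.856; half-tol=0.400, Σhalf²=0.235101
  +E: nom +25.400 → Σnom=66.970; wc +0.150/-0.050 → slack +0.937/-0.906; half-tol=0.100, Σhalf²=0.245101
  -F: nom -25.200 → Σnom=41.770; wc +0.260/-0.260 → slack +1.197/-1.166; half-tol=0.260, Σhalf²=0.312701
Nominal = 41.770. Worst-case = [41.770 - 1.166, 41.770 + 1.197] = [40.604, 42.967]. RSS = √0.312701 = 0.559.

nominal=41.770 wc=[40.604,42.967] rss=0.559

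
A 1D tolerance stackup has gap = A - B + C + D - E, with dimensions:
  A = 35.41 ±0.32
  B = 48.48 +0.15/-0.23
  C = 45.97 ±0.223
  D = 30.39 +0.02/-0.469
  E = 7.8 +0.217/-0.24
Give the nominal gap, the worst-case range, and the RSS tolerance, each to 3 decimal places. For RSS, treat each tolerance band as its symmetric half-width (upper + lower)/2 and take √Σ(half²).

nominal=55.490 wc=[54.111,56.523] rss=0.548

Stack each dimension's contribution:
  +A: nom +35.410 → Σnom=35.410; wc +0.320/-0.320 → slack +0.320/-0.320; half-tol=0.320, Σhalf²=0.102400
  -B: nom -48.480 → Σnom=-13.070; wc +0.230/-0.150 → slack +0.550/-0.470; half-tol=0.190, Σhalf²=0.138500
  +C: nom +45.970 → Σnom=32.900; wc +0.223/-0.223 → slack +0.773/-0.693; half-tol=0.223, Σhalf²=0.188229
  +D: nom +30.390 → Σnom=63.290; wc +0.020/-0.469 → slack +0.793/-1.162; half-tol=0.244, Σhalf²=0.248009
  -E: nom -7.800 → Σnom=55.490; wc +0.240/-0.217 → slack +1.033/-1.379; half-tol=0.228, Σhalf²=0.300222
Nominal = 55.490. Worst-case = [55.490 - 1.379, 55.490 + 1.033] = [54.111, 56.523]. RSS = √0.300222 = 0.548.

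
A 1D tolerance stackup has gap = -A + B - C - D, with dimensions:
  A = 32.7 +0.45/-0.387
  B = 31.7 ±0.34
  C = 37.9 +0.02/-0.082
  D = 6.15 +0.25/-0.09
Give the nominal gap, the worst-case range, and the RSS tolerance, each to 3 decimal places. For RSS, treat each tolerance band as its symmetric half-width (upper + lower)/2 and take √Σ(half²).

Stack each dimension's contribution:
  -A: nom -32.700 → Σnom=-32.700; wc +0.387/-0.450 → slack +0.387/-0.450; half-tol=0.418, Σhalf²=0.175142
  +B: nom +31.700 → Σnom=-1.000; wc +0.340/-0.340 → slack +0.727/-0.790; half-tol=0.340, Σhalf²=0.290742
  -C: nom -37.900 → Σnom=-38.900; wc +0.082/-0.020 → slack +0.809/-0.810; half-tol=0.051, Σhalf²=0.293343
  -D: nom -6.150 → Σnom=-45.050; wc +0.090/-0.250 → slack +0.899/-1.060; half-tol=0.170, Σhalf²=0.322243
Nominal = -45.050. Worst-case = [-45.050 - 1.060, -45.050 + 0.899] = [-46.110, -44.151]. RSS = √0.322243 = 0.568.

nominal=-45.050 wc=[-46.110,-44.151] rss=0.568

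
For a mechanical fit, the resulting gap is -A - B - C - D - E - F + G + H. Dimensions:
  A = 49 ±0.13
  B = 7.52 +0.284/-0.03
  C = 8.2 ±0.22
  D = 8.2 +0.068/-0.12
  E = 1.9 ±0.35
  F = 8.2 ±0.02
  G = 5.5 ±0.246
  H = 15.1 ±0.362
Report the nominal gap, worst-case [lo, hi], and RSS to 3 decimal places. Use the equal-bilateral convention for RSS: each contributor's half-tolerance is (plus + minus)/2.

nominal=-62.420 wc=[-64.100,-60.942] rss=0.643

Stack each dimension's contribution:
  -A: nom -49.000 → Σnom=-49.000; wc +0.130/-0.130 → slack +0.130/-0.130; half-tol=0.130, Σhalf²=0.016900
  -B: nom -7.520 → Σnom=-56.520; wc +0.030/-0.284 → slack +0.160/-0.414; half-tol=0.157, Σhalf²=0.041549
  -C: nom -8.200 → Σnom=-64.720; wc +0.220/-0.220 → slack +0.380/-0.634; half-tol=0.220, Σhalf²=0.089949
  -D: nom -8.200 → Σnom=-72.920; wc +0.120/-0.068 → slack +0.500/-0.702; half-tol=0.094, Σhalf²=0.098785
  -E: nom -1.900 → Σnom=-74.820; wc +0.350/-0.350 → slack +0.850/-1.052; half-tol=0.350, Σhalf²=0.221285
  -F: nom -8.200 → Σnom=-83.020; wc +0.020/-0.020 → slack +0.870/-1.072; half-tol=0.020, Σhalf²=0.221685
  +G: nom +5.500 → Σnom=-77.520; wc +0.246/-0.246 → slack +1.116/-1.318; half-tol=0.246, Σhalf²=0.282201
  +H: nom +15.100 → Σnom=-62.420; wc +0.362/-0.362 → slack +1.478/-1.680; half-tol=0.362, Σhalf²=0.413245
Nominal = -62.420. Worst-case = [-62.420 - 1.680, -62.420 + 1.478] = [-64.100, -60.942]. RSS = √0.413245 = 0.643.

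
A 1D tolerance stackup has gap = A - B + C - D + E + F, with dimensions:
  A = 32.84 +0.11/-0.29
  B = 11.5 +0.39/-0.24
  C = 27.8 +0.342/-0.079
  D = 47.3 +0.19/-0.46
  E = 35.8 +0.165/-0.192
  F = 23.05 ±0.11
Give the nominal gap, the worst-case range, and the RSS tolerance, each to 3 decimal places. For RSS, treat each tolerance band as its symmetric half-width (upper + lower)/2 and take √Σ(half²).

nominal=60.690 wc=[59.439,62.117] rss=0.577

Stack each dimension's contribution:
  +A: nom +32.840 → Σnom=32.840; wc +0.110/-0.290 → slack +0.110/-0.290; half-tol=0.200, Σhalf²=0.040000
  -B: nom -11.500 → Σnom=21.340; wc +0.240/-0.390 → slack +0.350/-0.680; half-tol=0.315, Σhalf²=0.139225
  +C: nom +27.800 → Σnom=49.140; wc +0.342/-0.079 → slack +0.692/-0.759; half-tol=0.211, Σhalf²=0.183535
  -D: nom -47.300 → Σnom=1.840; wc +0.460/-0.190 → slack +1.152/-0.949; half-tol=0.325, Σhalf²=0.289160
  +E: nom +35.800 → Σnom=37.640; wc +0.165/-0.192 → slack +1.317/-1.141; half-tol=0.178, Σhalf²=0.321022
  +F: nom +23.050 → Σnom=60.690; wc +0.110/-0.110 → slack +1.427/-1.251; half-tol=0.110, Σhalf²=0.333122
Nominal = 60.690. Worst-case = [60.690 - 1.251, 60.690 + 1.427] = [59.439, 62.117]. RSS = √0.333122 = 0.577.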